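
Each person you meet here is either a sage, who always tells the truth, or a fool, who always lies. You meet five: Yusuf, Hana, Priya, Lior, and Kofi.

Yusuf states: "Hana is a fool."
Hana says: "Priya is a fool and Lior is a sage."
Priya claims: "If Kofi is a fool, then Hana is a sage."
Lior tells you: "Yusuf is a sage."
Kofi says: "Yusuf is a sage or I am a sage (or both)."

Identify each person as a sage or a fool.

Yusuf: sage, Hana: fool, Priya: sage, Lior: sage, Kofi: sage

Consider Yusuf. Suppose Yusuf is a fool.
Then no assignment of the remaining roles makes every statement match its speaker's type — contradiction.
So Yusuf is a sage.
With that fixed, Lior's statement is true, so Lior is a sage.
With that fixed, Kofi's statement is true, so Kofi is a sage.
With that fixed, Priya's statement is true, so Priya is a sage.
With that fixed, Hana's statement is false, so Hana is a fool.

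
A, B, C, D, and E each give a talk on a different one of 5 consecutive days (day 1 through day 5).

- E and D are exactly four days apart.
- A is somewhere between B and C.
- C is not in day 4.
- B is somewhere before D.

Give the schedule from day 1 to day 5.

From clue 1: D is in {1,5}.
From clues 1–2: A → day 3.
From clues 1–3: C → day 2, B → day 4.
From clues 1–4: E → day 1, D → day 5.

E, C, A, B, D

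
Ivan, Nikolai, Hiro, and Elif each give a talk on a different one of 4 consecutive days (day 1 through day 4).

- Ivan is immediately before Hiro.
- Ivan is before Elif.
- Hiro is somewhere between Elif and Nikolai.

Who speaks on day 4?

With clue 1, Ivan is ruled out for day 4.
With clues 1–2, Hiro is ruled out for day 4.
With clues 1–3, Nikolai is ruled out for day 4.
So day 4 is Elif.

Elif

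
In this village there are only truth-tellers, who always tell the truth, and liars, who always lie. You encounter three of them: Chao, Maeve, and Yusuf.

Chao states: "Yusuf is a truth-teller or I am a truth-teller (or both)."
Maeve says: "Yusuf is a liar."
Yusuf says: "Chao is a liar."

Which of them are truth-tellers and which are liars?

Chao: truth-teller, Maeve: truth-teller, Yusuf: liar

Consider Chao. Suppose Chao is a liar.
Then no assignment of the remaining roles makes every statement match its speaker's type — contradiction.
So Chao is a truth-teller.
With that fixed, Yusuf's statement is false, so Yusuf is a liar.
With that fixed, Maeve's statement is true, so Maeve is a truth-teller.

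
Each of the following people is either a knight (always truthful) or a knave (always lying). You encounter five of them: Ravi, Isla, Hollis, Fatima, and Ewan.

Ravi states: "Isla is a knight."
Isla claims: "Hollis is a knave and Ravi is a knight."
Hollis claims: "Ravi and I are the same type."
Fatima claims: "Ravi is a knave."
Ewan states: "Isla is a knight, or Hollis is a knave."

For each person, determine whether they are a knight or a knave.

Consider Ravi. Suppose Ravi is a knave.
Then whichever role Hollis has, Hollis's statement has the wrong truth value — contradiction.
So Ravi is a knight.
With that fixed, Fatima's statement is false, so Fatima is a knave.
Consider Isla. Suppose Isla is a knave.
Then Ravi's statement comes out false, contradicting Ravi being a knight.
So Isla is a knight.
With that fixed, Ewan's statement is true, so Ewan is a knight.
Consider Hollis. Suppose Hollis is a knight.
Then Isla's statement comes out false, contradicting Isla being a knight.
So Hollis is a knave.

Ravi: knight, Isla: knight, Hollis: knave, Fatima: knave, Ewan: knight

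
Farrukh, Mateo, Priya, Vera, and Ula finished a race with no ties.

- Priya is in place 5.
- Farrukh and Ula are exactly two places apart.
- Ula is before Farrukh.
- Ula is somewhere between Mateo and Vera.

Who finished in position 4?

Farrukh

With clue 1, Priya is ruled out for place 4.
With clues 1–3, Ula is ruled out for place 4.
With clues 1–4, Mateo and Vera are ruled out for place 4.
So place 4 is Farrukh.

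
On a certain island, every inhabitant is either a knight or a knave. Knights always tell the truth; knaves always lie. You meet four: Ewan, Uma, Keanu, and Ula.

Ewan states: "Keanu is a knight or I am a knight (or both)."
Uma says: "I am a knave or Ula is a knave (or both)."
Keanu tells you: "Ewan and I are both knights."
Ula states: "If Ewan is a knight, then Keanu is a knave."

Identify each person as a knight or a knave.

Ewan: knight, Uma: knight, Keanu: knight, Ula: knave

Consider Ewan. Suppose Ewan is a knave.
Then no assignment of the remaining roles makes every statement match its speaker's type — contradiction.
So Ewan is a knight.
Consider Uma. Suppose Uma is a knave.
Then Uma's own statement would have to be false, but it can't be — contradiction.
So Uma is a knight.
Consider Keanu. Suppose Keanu is a knave.
Then no assignment of the remaining roles makes every statement match its speaker's type — contradiction.
So Keanu is a knight.
With that fixed, Ula's statement is false, so Ula is a knave.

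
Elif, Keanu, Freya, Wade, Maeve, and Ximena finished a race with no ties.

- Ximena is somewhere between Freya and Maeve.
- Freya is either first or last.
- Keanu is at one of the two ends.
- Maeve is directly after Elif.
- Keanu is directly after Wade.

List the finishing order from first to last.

From clue 1: Ximena is in {2,3,4,5}.
From clues 1–2: Freya is in {1,6}.
From clues 1–3: Keanu is in {1,6}.
From clues 1–5: Freya → place 1, Ximena → place 2, Elif → place 3, Maeve → place 4, Wade → place 5, Keanu → place 6.

Freya, Ximena, Elif, Maeve, Wade, Keanu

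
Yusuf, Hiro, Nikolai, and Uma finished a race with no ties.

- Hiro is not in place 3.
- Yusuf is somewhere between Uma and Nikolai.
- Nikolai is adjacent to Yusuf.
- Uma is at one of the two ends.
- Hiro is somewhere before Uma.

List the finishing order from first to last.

From clue 1: Hiro is in {1,2,4}.
From clues 1–2: Yusuf is in {2,3}.
From clues 1–5: Hiro → place 1, Nikolai → place 2, Yusuf → place 3, Uma → place 4.

Hiro, Nikolai, Yusuf, Uma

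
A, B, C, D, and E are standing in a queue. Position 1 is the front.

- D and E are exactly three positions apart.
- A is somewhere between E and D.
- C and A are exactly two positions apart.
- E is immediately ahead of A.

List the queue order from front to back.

C, E, A, B, D

From clue 1: D is in {1,2,4,5}.
From clues 1–2: A is in {2,3,4}.
From clues 1–3: A → position 3.
From clues 1–4: C → position 1, E → position 2, B → position 4, D → position 5.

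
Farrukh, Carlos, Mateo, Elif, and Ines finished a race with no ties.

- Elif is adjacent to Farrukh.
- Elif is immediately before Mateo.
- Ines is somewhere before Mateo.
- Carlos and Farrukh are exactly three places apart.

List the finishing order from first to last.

From clues 1–2: Farrukh is in {1,2,3}.
From clues 1–3: Farrukh is in {2,3}.
From clues 1–4: Ines → place 1, Farrukh → place 2, Elif → place 3, Mateo → place 4, Carlos → place 5.

Ines, Farrukh, Elif, Mateo, Carlos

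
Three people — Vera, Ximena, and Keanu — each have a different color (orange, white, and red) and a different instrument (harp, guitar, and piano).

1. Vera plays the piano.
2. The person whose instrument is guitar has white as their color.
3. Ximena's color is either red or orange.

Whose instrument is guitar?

Keanu

Clue 1 rules out Vera for the one with instrument guitar.
With clues 1–3, Ximena is impossible for the one with instrument guitar.
That leaves Keanu.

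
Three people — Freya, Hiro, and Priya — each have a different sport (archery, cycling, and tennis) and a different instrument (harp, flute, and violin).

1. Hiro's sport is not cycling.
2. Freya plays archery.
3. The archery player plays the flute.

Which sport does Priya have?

With clues 1–2, archery and tennis are impossible for Priya's sport.
That leaves cycling.

cycling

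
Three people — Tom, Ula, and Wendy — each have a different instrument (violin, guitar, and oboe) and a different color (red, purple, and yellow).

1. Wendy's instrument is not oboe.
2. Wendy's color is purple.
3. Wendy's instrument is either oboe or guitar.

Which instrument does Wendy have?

Clue 1 rules out oboe for Wendy's instrument.
With clues 1–3, violin is impossible for Wendy's instrument.
That leaves guitar.

guitar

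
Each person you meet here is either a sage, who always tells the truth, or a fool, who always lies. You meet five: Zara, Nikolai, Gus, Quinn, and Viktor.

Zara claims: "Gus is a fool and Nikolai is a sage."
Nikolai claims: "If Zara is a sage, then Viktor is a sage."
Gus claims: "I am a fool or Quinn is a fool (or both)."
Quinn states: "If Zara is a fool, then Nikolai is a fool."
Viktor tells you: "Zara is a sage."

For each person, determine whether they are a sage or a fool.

Zara: fool, Nikolai: sage, Gus: sage, Quinn: fool, Viktor: fool

Consider Zara. Suppose Zara is a sage.
Then no assignment of the remaining roles makes every statement match its speaker's type — contradiction.
So Zara is a fool.
With that fixed, Nikolai's statement is true, so Nikolai is a sage.
With that fixed, Quinn's statement is false, so Quinn is a fool.
With that fixed, Viktor's statement is false, so Viktor is a fool.
With that fixed, Gus's statement is true, so Gus is a sage.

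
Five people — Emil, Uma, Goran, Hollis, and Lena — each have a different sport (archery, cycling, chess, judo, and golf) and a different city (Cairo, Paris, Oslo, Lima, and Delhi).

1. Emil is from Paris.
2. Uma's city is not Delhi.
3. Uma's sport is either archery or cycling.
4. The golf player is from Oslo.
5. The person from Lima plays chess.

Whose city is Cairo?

Uma

Clue 1 rules out Emil for the one with city Cairo.
With clues 1–5, Goran, Hollis, and Lena are impossible for the one with city Cairo.
That leaves Uma.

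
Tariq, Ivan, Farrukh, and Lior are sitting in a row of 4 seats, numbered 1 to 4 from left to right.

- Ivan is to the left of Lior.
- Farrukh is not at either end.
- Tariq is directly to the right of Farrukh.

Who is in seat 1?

Ivan

With clue 1, Lior is ruled out for seat 1.
With clues 1–2, Farrukh is ruled out for seat 1.
With clues 1–3, Tariq is ruled out for seat 1.
So seat 1 is Ivan.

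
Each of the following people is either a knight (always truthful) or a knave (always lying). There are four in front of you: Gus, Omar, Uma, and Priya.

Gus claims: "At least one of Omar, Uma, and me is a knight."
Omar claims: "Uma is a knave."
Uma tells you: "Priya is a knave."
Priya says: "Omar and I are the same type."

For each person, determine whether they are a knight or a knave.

Consider Gus. Suppose Gus is a knave.
Then no assignment of the remaining roles makes every statement match its speaker's type — contradiction.
So Gus is a knight.
Consider Omar. Suppose Omar is a knave.
Then whichever role Priya has, Priya's statement has the wrong truth value — contradiction.
So Omar is a knight.
Consider Uma. Suppose Uma is a knight.
Then Omar's statement comes out false, contradicting Omar being a knight.
So Uma is a knave.
Consider Priya. Suppose Priya is a knave.
Then Uma's statement comes out true, contradicting Uma being a knave.
So Priya is a knight.

Gus: knight, Omar: knight, Uma: knave, Priya: knight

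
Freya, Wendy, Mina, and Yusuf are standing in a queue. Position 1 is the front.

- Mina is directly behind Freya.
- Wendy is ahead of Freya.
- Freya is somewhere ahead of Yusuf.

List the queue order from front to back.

Wendy, Freya, Mina, Yusuf

From clue 1: Freya is in {1,2,3}.
From clues 1–2: Freya is in {2,3}.
From clues 1–3: Wendy → position 1, Freya → position 2, Mina → position 3, Yusuf → position 4.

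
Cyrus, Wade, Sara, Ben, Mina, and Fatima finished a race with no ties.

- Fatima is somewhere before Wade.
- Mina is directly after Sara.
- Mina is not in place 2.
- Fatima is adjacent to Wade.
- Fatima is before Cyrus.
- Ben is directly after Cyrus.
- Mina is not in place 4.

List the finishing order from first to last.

From clue 1: Wade is in {2,3,4,5,6}.
From clues 1–3: Sara is in {2,3,4,5}.
From clues 1–5: Wade is in {2,3,5}.
From clues 1–6: Fatima → place 1, Wade → place 2.
From clues 1–7: Cyrus → place 3, Ben → place 4, Sara → place 5, Mina → place 6.

Fatima, Wade, Cyrus, Ben, Sara, Mina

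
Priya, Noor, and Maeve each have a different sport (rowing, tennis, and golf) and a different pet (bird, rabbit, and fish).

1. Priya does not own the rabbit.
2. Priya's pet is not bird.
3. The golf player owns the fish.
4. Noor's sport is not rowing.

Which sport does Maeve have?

With clues 1–3, golf is impossible for Maeve's sport.
With clues 1–4, tennis is impossible for Maeve's sport.
That leaves rowing.

rowing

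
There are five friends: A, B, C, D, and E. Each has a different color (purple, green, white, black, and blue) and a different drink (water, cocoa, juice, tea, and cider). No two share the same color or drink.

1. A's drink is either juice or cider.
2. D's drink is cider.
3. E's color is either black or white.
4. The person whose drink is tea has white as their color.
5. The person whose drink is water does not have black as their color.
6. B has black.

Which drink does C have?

water

With clues 1–2, cider and juice are impossible for C's drink.
With clues 1–6, cocoa and tea are impossible for C's drink.
That leaves water.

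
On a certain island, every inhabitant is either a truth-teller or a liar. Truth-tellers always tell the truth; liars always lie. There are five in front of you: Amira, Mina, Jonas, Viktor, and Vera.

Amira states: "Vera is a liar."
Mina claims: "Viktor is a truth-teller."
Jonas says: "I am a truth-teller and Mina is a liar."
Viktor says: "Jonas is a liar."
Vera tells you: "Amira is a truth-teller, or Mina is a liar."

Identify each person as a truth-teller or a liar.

Amira: liar, Mina: liar, Jonas: truth-teller, Viktor: liar, Vera: truth-teller

Consider Amira. Suppose Amira is a truth-teller.
Then no assignment of the remaining roles makes every statement match its speaker's type — contradiction.
So Amira is a liar.
Consider Mina. Suppose Mina is a truth-teller.
Then no assignment of the remaining roles makes every statement match its speaker's type — contradiction.
So Mina is a liar.
With that fixed, Vera's statement is true, so Vera is a truth-teller.
Consider Jonas. Suppose Jonas is a liar.
Then no assignment of the remaining roles makes every statement match its speaker's type — contradiction.
So Jonas is a truth-teller.
With that fixed, Viktor's statement is false, so Viktor is a liar.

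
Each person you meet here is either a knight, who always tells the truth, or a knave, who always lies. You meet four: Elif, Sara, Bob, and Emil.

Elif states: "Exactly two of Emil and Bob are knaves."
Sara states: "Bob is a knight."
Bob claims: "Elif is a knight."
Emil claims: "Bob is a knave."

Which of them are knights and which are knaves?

Consider Elif. Suppose Elif is a knight.
Then no assignment of the remaining roles makes every statement match its speaker's type — contradiction.
So Elif is a knave.
With that fixed, Bob's statement is false, so Bob is a knave.
With that fixed, Emil's statement is true, so Emil is a knight.
With that fixed, Sara's statement is false, so Sara is a knave.

Elif: knave, Sara: knave, Bob: knave, Emil: knight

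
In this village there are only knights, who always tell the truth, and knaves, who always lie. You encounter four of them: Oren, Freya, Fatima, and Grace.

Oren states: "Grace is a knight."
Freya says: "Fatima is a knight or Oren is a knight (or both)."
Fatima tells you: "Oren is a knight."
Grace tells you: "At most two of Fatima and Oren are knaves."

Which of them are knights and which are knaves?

Oren: knight, Freya: knight, Fatima: knight, Grace: knight

Regardless of anyone's role, Grace's statement is true, so Grace is a knight.
With that fixed, Oren's statement is true, so Oren is a knight.
With that fixed, Freya's statement is true, so Freya is a knight.
With that fixed, Fatima's statement is true, so Fatima is a knight.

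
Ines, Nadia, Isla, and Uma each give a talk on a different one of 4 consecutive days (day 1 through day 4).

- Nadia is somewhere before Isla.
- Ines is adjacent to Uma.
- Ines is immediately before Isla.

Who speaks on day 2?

Uma

With clues 1–2, Nadia is ruled out for day 2.
With clues 1–3, Ines and Isla are ruled out for day 2.
So day 2 is Uma.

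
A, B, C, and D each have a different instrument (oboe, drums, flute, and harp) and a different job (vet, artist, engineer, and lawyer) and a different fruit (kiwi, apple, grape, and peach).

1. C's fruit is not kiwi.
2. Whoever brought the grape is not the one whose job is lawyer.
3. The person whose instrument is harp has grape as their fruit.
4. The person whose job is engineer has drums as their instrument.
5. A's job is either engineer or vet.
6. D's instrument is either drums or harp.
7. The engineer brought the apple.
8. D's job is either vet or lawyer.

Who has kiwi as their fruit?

B

Clue 1 rules out C for the one with fruit kiwi.
With clues 1–7, D is impossible for the one with fruit kiwi.
With clues 1–8, A is impossible for the one with fruit kiwi.
That leaves B.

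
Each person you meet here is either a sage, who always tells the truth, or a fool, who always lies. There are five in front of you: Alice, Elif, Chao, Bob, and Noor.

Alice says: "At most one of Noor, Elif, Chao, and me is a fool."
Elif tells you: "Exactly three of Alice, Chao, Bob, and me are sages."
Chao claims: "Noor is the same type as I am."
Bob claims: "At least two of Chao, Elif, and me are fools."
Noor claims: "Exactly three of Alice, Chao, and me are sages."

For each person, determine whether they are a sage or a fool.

Consider Alice. Suppose Alice is a fool.
Then no assignment of the remaining roles makes every statement match its speaker's type — contradiction.
So Alice is a sage.
Consider Elif. Suppose Elif is a fool.
Then no assignment of the remaining roles makes every statement match its speaker's type — contradiction.
So Elif is a sage.
Consider Chao. Suppose Chao is a fool.
Then whichever role Bob has, Bob's statement has the wrong truth value — contradiction.
So Chao is a sage.
With that fixed, Bob's statement is false, so Bob is a fool.
Consider Noor. Suppose Noor is a fool.
Then Chao's statement comes out false, contradicting Chao being a sage.
So Noor is a sage.

Alice: sage, Elif: sage, Chao: sage, Bob: fool, Noor: sage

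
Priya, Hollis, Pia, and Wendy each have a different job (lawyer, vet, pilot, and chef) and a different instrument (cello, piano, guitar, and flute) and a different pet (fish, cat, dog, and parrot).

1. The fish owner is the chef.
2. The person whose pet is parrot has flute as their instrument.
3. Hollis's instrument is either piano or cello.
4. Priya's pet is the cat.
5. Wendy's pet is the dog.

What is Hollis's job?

With clues 1–5, lawyer, pilot, and vet are impossible for Hollis's job.
That leaves chef.

chef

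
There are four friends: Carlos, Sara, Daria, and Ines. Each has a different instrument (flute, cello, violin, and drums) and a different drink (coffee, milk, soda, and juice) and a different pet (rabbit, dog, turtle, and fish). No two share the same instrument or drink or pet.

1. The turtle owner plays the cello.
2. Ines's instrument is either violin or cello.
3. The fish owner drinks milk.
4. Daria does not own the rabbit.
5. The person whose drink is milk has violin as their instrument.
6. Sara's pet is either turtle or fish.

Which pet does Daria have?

dog

With clues 1–4, rabbit is impossible for Daria's pet.
With clues 1–6, fish and turtle are impossible for Daria's pet.
That leaves dog.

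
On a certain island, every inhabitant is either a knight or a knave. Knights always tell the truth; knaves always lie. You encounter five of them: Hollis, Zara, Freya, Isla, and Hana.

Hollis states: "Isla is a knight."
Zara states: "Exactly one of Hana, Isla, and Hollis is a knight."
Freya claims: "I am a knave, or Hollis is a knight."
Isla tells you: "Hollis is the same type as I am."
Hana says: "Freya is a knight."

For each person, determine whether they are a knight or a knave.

Hollis: knight, Zara: knave, Freya: knight, Isla: knight, Hana: knight

Consider Hollis. Suppose Hollis is a knave.
Then whichever role Freya has, Freya's statement has the wrong truth value — contradiction.
So Hollis is a knight.
With that fixed, Freya's statement is true, so Freya is a knight.
With that fixed, Hana's statement is true, so Hana is a knight.
With that fixed, Zara's statement is false, so Zara is a knave.
Consider Isla. Suppose Isla is a knave.
Then Hollis's statement comes out false, contradicting Hollis being a knight.
So Isla is a knight.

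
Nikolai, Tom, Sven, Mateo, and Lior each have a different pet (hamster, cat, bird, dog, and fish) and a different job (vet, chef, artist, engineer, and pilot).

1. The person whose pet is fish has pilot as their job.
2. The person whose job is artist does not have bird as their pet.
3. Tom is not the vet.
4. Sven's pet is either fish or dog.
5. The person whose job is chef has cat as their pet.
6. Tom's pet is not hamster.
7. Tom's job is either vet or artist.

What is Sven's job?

With clues 1–5, chef is impossible for Sven's job.
With clues 1–7, artist, engineer, and vet are impossible for Sven's job.
That leaves pilot.

pilot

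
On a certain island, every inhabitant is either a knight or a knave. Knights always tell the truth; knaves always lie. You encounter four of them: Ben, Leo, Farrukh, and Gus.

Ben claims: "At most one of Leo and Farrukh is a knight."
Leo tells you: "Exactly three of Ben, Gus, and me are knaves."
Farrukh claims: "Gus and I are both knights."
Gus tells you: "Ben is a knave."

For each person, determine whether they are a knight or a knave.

Consider Ben. Suppose Ben is a knave.
Then no assignment of the remaining roles makes every statement match its speaker's type — contradiction.
So Ben is a knight.
With that fixed, Leo's statement is false, so Leo is a knave.
With that fixed, Gus's statement is false, so Gus is a knave.
With that fixed, Farrukh's statement is false, so Farrukh is a knave.

Ben: knight, Leo: knave, Farrukh: knave, Gus: knave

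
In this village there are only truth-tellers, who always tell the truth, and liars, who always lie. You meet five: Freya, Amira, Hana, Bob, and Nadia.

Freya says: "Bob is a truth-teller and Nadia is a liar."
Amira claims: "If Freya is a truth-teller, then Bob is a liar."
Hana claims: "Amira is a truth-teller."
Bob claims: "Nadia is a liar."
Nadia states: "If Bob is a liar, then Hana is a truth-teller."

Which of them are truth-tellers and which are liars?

Freya: liar, Amira: truth-teller, Hana: truth-teller, Bob: liar, Nadia: truth-teller

Consider Freya. Suppose Freya is a truth-teller.
Then no assignment of the remaining roles makes every statement match its speaker's type — contradiction.
So Freya is a liar.
With that fixed, Amira's statement is true, so Amira is a truth-teller.
With that fixed, Hana's statement is true, so Hana is a truth-teller.
With that fixed, Nadia's statement is true, so Nadia is a truth-teller.
With that fixed, Bob's statement is false, so Bob is a liar.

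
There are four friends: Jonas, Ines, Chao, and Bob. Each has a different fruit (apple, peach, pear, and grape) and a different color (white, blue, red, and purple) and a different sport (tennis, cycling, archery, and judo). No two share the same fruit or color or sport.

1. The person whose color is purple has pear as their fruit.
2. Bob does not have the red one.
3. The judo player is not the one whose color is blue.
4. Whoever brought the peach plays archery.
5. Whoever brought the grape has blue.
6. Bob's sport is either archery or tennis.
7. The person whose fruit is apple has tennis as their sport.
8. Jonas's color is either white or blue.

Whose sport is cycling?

Jonas

With clues 1–6, Bob is impossible for the one with sport cycling.
With clues 1–8, Chao and Ines are impossible for the one with sport cycling.
That leaves Jonas.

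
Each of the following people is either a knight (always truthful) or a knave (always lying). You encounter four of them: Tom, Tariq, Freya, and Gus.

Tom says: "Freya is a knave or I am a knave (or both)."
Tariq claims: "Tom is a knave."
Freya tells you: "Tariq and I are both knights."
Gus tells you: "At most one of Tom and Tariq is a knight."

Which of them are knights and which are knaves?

Consider Tom. Suppose Tom is a knave.
Then Tom's own statement would have to be false, but it can't be — contradiction.
So Tom is a knight.
With that fixed, Tariq's statement is false, so Tariq is a knave.
With that fixed, Freya's statement is false, so Freya is a knave.
With that fixed, Gus's statement is true, so Gus is a knight.

Tom: knight, Tariq: knave, Freya: knave, Gus: knight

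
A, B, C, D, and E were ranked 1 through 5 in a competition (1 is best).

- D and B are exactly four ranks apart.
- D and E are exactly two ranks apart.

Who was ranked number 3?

E

With clue 1, B and D are ruled out for rank 3.
With clues 1–2, A and C are ruled out for rank 3.
So rank 3 is E.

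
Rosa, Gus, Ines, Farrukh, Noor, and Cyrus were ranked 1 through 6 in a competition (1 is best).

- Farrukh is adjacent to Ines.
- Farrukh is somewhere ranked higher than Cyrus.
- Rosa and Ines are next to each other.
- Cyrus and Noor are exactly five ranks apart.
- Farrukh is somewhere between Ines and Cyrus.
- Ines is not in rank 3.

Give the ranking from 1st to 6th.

Noor, Gus, Rosa, Ines, Farrukh, Cyrus

From clues 1–2: Cyrus is in {3,4,5,6}.
From clues 1–3: Ines is in {2,3,4}.
From clues 1–4: Noor → rank 1, Cyrus → rank 6.
From clues 1–5: Rosa is in {2,3}.
From clues 1–6: Gus → rank 2, Rosa → rank 3, Ines → rank 4, Farrukh → rank 5.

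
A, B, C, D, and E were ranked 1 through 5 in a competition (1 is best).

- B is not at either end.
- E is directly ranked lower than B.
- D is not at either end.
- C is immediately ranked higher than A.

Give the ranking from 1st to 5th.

From clue 1: B is in {2,3,4}.
From clues 1–4: C → rank 1, A → rank 2, D → rank 3, B → rank 4, E → rank 5.

C, A, D, B, E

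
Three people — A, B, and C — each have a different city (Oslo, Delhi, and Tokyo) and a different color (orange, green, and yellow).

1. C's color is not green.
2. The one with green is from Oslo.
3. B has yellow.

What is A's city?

Oslo

With clues 1–3, Delhi and Tokyo are impossible for A's city.
That leaves Oslo.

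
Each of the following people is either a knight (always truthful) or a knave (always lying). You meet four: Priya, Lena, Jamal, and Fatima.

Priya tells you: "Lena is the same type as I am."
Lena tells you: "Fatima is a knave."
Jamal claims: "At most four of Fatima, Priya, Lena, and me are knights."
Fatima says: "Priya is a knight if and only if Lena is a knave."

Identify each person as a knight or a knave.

Regardless of anyone's role, Jamal's statement is true, so Jamal is a knight.
Consider Priya. Suppose Priya is a knave.
Then no assignment of the remaining roles makes every statement match its speaker's type — contradiction.
So Priya is a knight.
Consider Lena. Suppose Lena is a knave.
Then Priya's statement comes out false, contradicting Priya being a knight.
So Lena is a knight.
With that fixed, Fatima's statement is false, so Fatima is a knave.

Priya: knight, Lena: knight, Jamal: knight, Fatima: knave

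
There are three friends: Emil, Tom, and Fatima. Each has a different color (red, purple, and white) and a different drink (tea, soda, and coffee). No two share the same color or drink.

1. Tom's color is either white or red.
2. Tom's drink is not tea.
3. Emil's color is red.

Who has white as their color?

With clues 1–3, Emil and Fatima are impossible for the one with color white.
That leaves Tom.

Tom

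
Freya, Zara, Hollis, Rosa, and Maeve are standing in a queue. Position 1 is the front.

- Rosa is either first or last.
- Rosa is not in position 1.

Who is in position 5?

With clues 1–2, Freya, Hollis, Maeve, and Zara are ruled out for position 5.
So position 5 is Rosa.

Rosa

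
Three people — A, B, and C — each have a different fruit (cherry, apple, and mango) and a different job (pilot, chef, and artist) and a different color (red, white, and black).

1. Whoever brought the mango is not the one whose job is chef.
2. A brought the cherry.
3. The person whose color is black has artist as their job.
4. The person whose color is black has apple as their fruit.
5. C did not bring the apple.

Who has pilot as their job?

C

With clues 1–4, A is impossible for the one with job pilot.
With clues 1–5, B is impossible for the one with job pilot.
That leaves C.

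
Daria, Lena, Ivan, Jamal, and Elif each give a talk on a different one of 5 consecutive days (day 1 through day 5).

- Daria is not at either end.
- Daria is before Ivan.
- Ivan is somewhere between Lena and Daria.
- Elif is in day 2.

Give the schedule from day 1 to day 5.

Jamal, Elif, Daria, Ivan, Lena

From clue 1: Daria is in {2,3,4}.
From clues 1–3: Daria is in {2,3}.
From clues 1–4: Jamal → day 1, Elif → day 2, Daria → day 3, Ivan → day 4, Lena → day 5.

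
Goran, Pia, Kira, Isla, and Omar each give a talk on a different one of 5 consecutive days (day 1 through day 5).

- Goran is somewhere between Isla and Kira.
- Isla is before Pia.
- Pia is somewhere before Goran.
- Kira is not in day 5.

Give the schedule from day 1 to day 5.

From clue 1: Goran is in {2,3,4}.
From clues 1–3: Goran is in {3,4}.
From clues 1–4: Isla → day 1, Pia → day 2, Goran → day 3, Kira → day 4, Omar → day 5.

Isla, Pia, Goran, Kira, Omar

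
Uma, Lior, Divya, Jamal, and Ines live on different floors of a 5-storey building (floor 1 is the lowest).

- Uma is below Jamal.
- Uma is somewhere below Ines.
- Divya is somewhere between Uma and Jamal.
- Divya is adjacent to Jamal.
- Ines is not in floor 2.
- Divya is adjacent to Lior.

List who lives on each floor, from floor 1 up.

Uma, Lior, Divya, Jamal, Ines

From clue 1: Uma is in {1,2,3,4}.
From clues 1–2: Uma is in {1,2,3}.
From clues 1–3: Uma is in {1,2}.
From clues 1–6: Uma → floor 1, Lior → floor 2, Divya → floor 3, Jamal → floor 4, Ines → floor 5.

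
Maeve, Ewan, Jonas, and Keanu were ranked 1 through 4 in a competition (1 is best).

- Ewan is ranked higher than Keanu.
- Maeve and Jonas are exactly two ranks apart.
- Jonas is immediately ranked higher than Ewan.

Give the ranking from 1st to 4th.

Jonas, Ewan, Maeve, Keanu

From clue 1: Ewan is in {1,2,3}.
From clues 1–2: Ewan is in {1,2}.
From clues 1–3: Jonas → rank 1, Ewan → rank 2, Maeve → rank 3, Keanu → rank 4.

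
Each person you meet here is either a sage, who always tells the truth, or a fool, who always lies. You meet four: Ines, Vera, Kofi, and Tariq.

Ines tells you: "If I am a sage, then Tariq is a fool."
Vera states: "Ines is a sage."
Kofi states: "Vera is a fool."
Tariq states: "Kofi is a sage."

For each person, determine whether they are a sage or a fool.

Consider Ines. Suppose Ines is a fool.
Then Ines's own statement would have to be false, but it can't be — contradiction.
So Ines is a sage.
With that fixed, Vera's statement is true, so Vera is a sage.
With that fixed, Kofi's statement is false, so Kofi is a fool.
With that fixed, Tariq's statement is false, so Tariq is a fool.

Ines: sage, Vera: sage, Kofi: fool, Tariq: fool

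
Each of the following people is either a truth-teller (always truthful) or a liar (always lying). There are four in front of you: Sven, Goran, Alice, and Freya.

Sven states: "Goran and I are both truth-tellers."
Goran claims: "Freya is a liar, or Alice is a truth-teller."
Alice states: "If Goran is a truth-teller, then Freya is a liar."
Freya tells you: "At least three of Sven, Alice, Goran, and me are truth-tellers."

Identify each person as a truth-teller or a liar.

Sven: liar, Goran: truth-teller, Alice: truth-teller, Freya: liar

Consider Sven. Suppose Sven is a truth-teller.
Then no assignment of the remaining roles makes every statement match its speaker's type — contradiction.
So Sven is a liar.
Consider Goran. Suppose Goran is a liar.
Then no assignment of the remaining roles makes every statement match its speaker's type — contradiction.
So Goran is a truth-teller.
Consider Alice. Suppose Alice is a liar.
Then no assignment of the remaining roles makes every statement match its speaker's type — contradiction.
So Alice is a truth-teller.
Consider Freya. Suppose Freya is a truth-teller.
Then Alice's statement comes out false, contradicting Alice being a truth-teller.
So Freya is a liar.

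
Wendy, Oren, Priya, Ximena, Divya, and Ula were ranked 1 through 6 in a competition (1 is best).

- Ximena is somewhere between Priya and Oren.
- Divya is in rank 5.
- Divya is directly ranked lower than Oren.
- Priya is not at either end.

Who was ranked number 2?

Priya

With clues 1–2, Divya is ruled out for rank 2.
With clues 1–3, Oren is ruled out for rank 2.
With clues 1–4, Ula, Wendy, and Ximena are ruled out for rank 2.
So rank 2 is Priya.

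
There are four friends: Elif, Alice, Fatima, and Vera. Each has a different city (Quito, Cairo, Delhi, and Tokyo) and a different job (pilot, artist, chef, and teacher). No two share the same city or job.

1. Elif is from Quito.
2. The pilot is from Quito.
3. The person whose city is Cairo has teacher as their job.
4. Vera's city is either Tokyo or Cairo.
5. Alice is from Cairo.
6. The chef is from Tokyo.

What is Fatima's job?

With clues 1–2, pilot is impossible for Fatima's job.
With clues 1–5, teacher is impossible for Fatima's job.
With clues 1–6, chef is impossible for Fatima's job.
That leaves artist.

artist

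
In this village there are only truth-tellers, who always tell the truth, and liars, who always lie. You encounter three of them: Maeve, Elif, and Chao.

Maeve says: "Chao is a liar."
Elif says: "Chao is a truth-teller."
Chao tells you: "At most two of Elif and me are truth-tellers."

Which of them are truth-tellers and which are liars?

Maeve: liar, Elif: truth-teller, Chao: truth-teller

Regardless of anyone's role, Chao's statement is true, so Chao is a truth-teller.
With that fixed, Maeve's statement is false, so Maeve is a liar.
With that fixed, Elif's statement is true, so Elif is a truth-teller.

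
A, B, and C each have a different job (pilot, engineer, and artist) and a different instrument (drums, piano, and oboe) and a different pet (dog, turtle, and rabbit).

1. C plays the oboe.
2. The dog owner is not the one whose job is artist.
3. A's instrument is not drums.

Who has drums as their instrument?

B

Clue 1 rules out C for the one with instrument drums.
With clues 1–3, A is impossible for the one with instrument drums.
That leaves B.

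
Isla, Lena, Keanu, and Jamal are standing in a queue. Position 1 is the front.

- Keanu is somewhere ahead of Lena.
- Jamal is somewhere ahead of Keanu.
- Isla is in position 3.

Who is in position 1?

With clue 1, Lena is ruled out for position 1.
With clues 1–2, Keanu is ruled out for position 1.
With clues 1–3, Isla is ruled out for position 1.
So position 1 is Jamal.

Jamal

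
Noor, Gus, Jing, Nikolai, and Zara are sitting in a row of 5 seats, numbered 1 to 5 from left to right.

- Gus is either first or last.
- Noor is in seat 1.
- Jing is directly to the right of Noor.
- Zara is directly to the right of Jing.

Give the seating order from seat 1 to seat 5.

From clue 1: Gus is in {1,5}.
From clues 1–2: Noor → seat 1, Gus → seat 5.
From clues 1–3: Jing → seat 2.
From clues 1–4: Zara → seat 3, Nikolai → seat 4.

Noor, Jing, Zara, Nikolai, Gus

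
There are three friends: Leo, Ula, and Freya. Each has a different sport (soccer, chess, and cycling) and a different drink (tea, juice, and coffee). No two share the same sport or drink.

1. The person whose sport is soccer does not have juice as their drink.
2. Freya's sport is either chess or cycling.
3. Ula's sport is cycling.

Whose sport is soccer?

Leo

With clues 1–2, Freya is impossible for the one with sport soccer.
With clues 1–3, Ula is impossible for the one with sport soccer.
That leaves Leo.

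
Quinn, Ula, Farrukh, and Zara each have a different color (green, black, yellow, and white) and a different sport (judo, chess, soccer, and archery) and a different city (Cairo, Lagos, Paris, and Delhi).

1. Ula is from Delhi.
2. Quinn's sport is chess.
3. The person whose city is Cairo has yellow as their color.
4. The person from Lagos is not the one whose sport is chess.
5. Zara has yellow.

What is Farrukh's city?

Lagos

Clue 1 rules out Delhi for Farrukh's city.
With clues 1–5, Cairo and Paris are impossible for Farrukh's city.
That leaves Lagos.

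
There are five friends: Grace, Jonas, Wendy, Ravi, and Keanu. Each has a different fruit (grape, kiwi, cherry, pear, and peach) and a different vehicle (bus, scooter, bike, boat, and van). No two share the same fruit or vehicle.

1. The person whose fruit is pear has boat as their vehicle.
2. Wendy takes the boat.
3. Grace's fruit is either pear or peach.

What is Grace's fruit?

peach

With clues 1–2, pear is impossible for Grace's fruit.
With clues 1–3, cherry, grape, and kiwi are impossible for Grace's fruit.
That leaves peach.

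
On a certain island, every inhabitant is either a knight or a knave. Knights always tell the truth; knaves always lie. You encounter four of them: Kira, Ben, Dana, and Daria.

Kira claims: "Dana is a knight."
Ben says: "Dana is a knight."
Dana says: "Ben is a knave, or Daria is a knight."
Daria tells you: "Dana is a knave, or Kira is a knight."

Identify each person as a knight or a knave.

Kira: knight, Ben: knight, Dana: knight, Daria: knight

Consider Kira. Suppose Kira is a knave.
Then no assignment of the remaining roles makes every statement match its speaker's type — contradiction.
So Kira is a knight.
With that fixed, Daria's statement is true, so Daria is a knight.
With that fixed, Dana's statement is true, so Dana is a knight.
With that fixed, Ben's statement is true, so Ben is a knight.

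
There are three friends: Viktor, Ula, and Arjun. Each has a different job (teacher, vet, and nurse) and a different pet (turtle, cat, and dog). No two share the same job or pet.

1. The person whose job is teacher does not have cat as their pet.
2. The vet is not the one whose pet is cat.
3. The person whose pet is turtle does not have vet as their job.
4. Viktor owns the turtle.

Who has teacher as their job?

With clues 1–4, Arjun and Ula are impossible for the one with job teacher.
That leaves Viktor.

Viktor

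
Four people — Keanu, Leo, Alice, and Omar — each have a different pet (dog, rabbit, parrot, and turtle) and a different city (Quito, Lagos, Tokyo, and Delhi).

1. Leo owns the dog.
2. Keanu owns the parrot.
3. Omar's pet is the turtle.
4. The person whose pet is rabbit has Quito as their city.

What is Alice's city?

Quito

With clues 1–4, Delhi, Lagos, and Tokyo are impossible for Alice's city.
That leaves Quito.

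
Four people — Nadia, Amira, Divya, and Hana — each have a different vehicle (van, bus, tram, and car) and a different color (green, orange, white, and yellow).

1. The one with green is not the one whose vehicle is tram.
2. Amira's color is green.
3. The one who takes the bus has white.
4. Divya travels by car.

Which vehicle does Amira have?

With clues 1–2, tram is impossible for Amira's vehicle.
With clues 1–3, bus is impossible for Amira's vehicle.
With clues 1–4, car is impossible for Amira's vehicle.
That leaves van.

van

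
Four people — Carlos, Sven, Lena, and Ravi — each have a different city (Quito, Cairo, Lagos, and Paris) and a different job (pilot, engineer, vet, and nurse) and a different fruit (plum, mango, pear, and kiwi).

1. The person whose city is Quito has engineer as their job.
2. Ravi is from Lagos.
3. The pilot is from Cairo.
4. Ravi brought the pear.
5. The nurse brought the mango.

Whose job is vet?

With clues 1–5, Carlos, Lena, and Sven are impossible for the one with job vet.
That leaves Ravi.

Ravi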